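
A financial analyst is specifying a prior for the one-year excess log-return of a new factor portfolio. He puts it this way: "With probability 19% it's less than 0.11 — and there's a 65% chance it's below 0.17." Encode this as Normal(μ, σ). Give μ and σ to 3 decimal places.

For Normal(μ,σ), the p-quantile is μ + z_p·σ. Here z_{0.19} = -0.8779, z_{0.65} = 0.3853.
So 0.11 = μ − 0.8779σ and 0.17 = μ + 0.3853σ.
Subtracting: σ = (0.17 − 0.11)/(0.3853 − (-0.8779)) = 0.047.
Then μ = 0.11 − (-0.8779)·0.047 = 0.152.

μ = 0.152, σ = 0.047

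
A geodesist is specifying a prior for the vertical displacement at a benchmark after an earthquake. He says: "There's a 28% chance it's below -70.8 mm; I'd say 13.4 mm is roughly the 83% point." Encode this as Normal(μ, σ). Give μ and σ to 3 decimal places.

μ = -38.871, σ = 54.782

The p-quantile of Normal(μ,σ) is μ + z_p·σ, with z_{0.28} = -0.5828 and z_{0.83} = 0.9542.
Eliminate σ: μ = (z₂·x₁ − z₁·x₂)/(z₂ − z₁) = (0.9542·-70.8 − (-0.5828)·13.4)/1.537 = -38.871.
Then σ = (x₂ − x₁)/(z₂ − z₁) = (13.4 − -70.8)/1.537 = 54.782.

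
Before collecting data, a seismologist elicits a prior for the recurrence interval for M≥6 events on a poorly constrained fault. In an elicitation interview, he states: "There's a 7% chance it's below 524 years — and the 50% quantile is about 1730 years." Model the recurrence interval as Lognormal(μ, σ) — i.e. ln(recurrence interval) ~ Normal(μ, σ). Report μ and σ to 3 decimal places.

If T ~ Lognormal(μ,σ) then ln T ~ Normal(μ,σ), so the p-quantile of ln T is μ + z_p·σ.
ln(524) = 6.261 and ln(1730) = 7.456; z_{0.07} = -1.476, z_{0.5} = 0.
σ = (7.456 − 6.261)/(0 − (-1.476)) = 0.809.
μ = 6.261 − (-1.476)·0.809 = 7.456.

μ ≈ 7.456, σ ≈ 0.809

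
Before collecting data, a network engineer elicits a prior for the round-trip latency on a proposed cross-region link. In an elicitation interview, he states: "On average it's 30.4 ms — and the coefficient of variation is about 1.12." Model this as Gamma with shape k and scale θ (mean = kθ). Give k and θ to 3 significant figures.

For Gamma(k, scale θ): mean = kθ, variance = kθ², so CV = 1/√k.
CV = 1.12, hence k = 1/CV² = 0.797.
Then θ = mean/k = 30.4/0.797 = 38.1.

k ≈ 0.797, θ ≈ 38.1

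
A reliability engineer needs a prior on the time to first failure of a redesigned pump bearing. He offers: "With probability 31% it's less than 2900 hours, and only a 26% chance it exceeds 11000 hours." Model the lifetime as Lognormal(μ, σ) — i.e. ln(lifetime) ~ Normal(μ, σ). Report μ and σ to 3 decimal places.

If T ~ Lognormal(μ,σ) then ln T ~ Normal(μ,σ), so the p-quantile of ln T is μ + z_p·σ.
ln(2900) = 7.972 and ln(11000) = 9.306; z_{0.31} = -0.4959, z_{0.74} = 0.6433.
σ = (9.306 − 7.972)/(0.6433 − (-0.4959)) = 1.170.
μ = 7.972 − (-0.4959)·1.170 = 8.553.

μ ≈ 8.553, σ ≈ 1.170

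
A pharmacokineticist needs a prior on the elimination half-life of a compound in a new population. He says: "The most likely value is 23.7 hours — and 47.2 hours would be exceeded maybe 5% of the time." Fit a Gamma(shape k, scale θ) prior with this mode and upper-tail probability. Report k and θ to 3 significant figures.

Gamma(k,θ) with k>1 has mode (k−1)θ, so θ = 23.7/(k−1).
Need P(X < 47.2) = 0.95 with θ tied to k this way. Start at k = 2, θ = 23.7: P(X<47.2) ≈ 0.592.
Too low — raise k to concentrate. Iterating converges to k ≈ 6.84.
Then θ = 23.7/(6.84−1) ≈ 4.06.

k ≈ 6.84, θ ≈ 4.06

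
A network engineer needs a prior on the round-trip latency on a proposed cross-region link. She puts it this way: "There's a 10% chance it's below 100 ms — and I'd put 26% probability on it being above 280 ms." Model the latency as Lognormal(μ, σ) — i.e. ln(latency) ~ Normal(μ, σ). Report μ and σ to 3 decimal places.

μ ≈ 5.291, σ ≈ 0.535

If T ~ Lognormal(μ,σ) then ln T ~ Normal(μ,σ), so the p-quantile of ln T is μ + z_p·σ.
ln(100) = 4.605 and ln(280) = 5.635; z_{0.1} = -1.282, z_{0.74} = 0.6433.
σ = (5.635 − 4.605)/(0.6433 − (-1.282)) = 0.535.
μ = 4.605 − (-1.282)·0.535 = 5.291.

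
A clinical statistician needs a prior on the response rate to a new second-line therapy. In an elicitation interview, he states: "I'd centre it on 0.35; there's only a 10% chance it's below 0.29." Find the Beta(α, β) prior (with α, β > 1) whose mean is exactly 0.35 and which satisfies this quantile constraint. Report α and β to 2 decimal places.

α ≈ 35.40, β ≈ 65.75

With mean 0.35 fixed, write α = 0.35s, β = 0.65s where s = α+β.
Need P(θ < 0.29) = 0.1 under Beta(0.35s, 0.65s). Normal approximation: (q−m)/√(m(1−m)/s) ≈ z_{0.1} = -1.28, so s ≈ 0.35·0.65·(-1.28)²/(0.29−0.35)² = 103.8.
At s = 103.8: P(θ<0.29) ≈ 0.097. Adjusting to match 0.1 gives s ≈ 101.15.
So α = 0.35·101.15 ≈ 35.40, β = 0.65·101.15 ≈ 65.75.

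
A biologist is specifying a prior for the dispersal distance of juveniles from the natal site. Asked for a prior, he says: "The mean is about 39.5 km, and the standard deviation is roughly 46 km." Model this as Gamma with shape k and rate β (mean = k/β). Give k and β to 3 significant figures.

For Gamma(k, rate β): mean = k/β, variance = k/β², so CV = 1/√k.
CV = SD/mean = 46/39.5 = 1.165, hence k = 1/CV² = 0.737.
Then β = k/mean = 0.737/39.5 = 0.0187.

k ≈ 0.737, β ≈ 0.0187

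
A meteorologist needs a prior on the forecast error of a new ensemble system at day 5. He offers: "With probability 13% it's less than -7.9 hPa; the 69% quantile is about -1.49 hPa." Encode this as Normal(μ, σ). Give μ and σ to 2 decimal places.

For Normal(μ,σ), the p-quantile is μ + z_p·σ. Here z_{0.13} = -1.126, z_{0.69} = 0.4959.
So -7.9 = μ − 1.126σ and -1.49 = μ + 0.4959σ.
Subtracting: σ = (-1.49 − -7.9)/(0.4959 − (-1.126)) = 3.95.
Then μ = -7.9 − (-1.126)·3.95 = -3.45.

μ = -3.45, σ = 3.95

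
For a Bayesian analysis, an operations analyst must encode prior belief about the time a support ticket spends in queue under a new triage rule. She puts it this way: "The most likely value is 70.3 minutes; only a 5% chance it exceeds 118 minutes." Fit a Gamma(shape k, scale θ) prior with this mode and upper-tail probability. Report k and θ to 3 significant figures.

k ≈ 11.4, θ ≈ 6.75

Gamma(k,θ) with k>1 has mode (k−1)θ, so θ = 70.3/(k−1).
Need P(X < 118) = 0.95 with θ tied to k this way. Start at k = 2, θ = 70.3: P(X<118) ≈ 0.500.
Too low — raise k to concentrate. Iterating converges to k ≈ 11.4.
Then θ = 70.3/(11.4−1) ≈ 6.75.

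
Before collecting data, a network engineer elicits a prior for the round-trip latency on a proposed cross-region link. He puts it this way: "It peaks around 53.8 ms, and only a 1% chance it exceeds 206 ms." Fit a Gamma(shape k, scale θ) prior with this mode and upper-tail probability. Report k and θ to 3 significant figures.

k ≈ 3.35, θ ≈ 22.9

Gamma(k,θ) with k>1 has mode (k−1)θ, so θ = 53.8/(k−1).
Need P(X < 206) = 0.99 with θ tied to k this way. Start at k = 2, θ = 53.8: P(X<206) ≈ 0.895.
Too low — raise k to concentrate. Iterating converges to k ≈ 3.35.
Then θ = 53.8/(3.35−1) ≈ 22.9.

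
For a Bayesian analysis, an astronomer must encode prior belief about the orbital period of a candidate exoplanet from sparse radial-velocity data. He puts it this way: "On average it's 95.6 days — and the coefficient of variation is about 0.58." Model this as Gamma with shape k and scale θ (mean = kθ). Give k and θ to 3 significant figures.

k ≈ 2.97, θ ≈ 32.2

For Gamma(k, scale θ): mean = kθ, variance = kθ², so CV = 1/√k.
CV = 0.58, hence k = 1/CV² = 2.97.
Then θ = mean/k = 95.6/2.97 = 32.2.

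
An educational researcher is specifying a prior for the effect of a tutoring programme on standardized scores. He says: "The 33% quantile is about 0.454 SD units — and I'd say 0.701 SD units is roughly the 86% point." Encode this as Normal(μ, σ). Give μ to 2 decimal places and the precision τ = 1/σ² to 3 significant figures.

μ = 0.53, τ = 37.9

The p-quantile of Normal(μ,σ) is μ + z_p·σ, with z_{0.33} = -0.4399 and z_{0.86} = 1.08.
Eliminate σ: μ = (z₂·x₁ − z₁·x₂)/(z₂ − z₁) = (1.08·0.454 − (-0.4399)·0.701)/1.52 = 0.53.
Then σ = (x₂ − x₁)/(z₂ − z₁) = (0.701 − 0.454)/1.52 = 0.16.
Precision τ = 1/σ² = 1/0.1625² = 37.9.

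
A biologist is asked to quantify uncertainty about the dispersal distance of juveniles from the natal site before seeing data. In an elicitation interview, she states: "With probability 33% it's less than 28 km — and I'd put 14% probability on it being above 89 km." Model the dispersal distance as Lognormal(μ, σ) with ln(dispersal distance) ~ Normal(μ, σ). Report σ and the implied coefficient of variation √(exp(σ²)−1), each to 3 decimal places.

If T ~ Lognormal(μ,σ) then ln T ~ Normal(μ,σ), so the p-quantile of ln T is μ + z_p·σ.
ln(28) = 3.332 and ln(89) = 4.489; z_{0.33} = -0.4399, z_{0.86} = 1.08.
σ = (4.489 − 3.332)/(1.08 − (-0.4399)) = 0.761.
μ = 3.332 − (-0.4399)·0.761 = 3.667.
CV = √(exp(σ²)−1) = √(exp(0.5787)−1) = 0.885.

σ ≈ 0.761, CV ≈ 0.885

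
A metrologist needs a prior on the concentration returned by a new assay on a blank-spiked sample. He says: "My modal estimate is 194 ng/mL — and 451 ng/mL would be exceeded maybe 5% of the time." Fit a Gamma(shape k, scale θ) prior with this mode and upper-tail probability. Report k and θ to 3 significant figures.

Gamma(k,θ) with k>1 has mode (k−1)θ, so θ = 194/(k−1).
Need P(X < 451) = 0.95 with θ tied to k this way. Start at k = 2, θ = 194: P(X<451) ≈ 0.675.
Too low — raise k to concentrate. Iterating converges to k ≈ 4.85.
Then θ = 194/(4.85−1) ≈ 50.4.

k ≈ 4.85, θ ≈ 50.4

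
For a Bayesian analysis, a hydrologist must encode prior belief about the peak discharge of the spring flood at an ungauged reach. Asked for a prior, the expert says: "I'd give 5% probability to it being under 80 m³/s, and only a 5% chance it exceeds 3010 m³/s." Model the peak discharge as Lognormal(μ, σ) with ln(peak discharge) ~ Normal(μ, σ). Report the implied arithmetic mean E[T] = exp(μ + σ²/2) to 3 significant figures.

E[T] ≈ 901 m³/s

If T ~ Lognormal(μ,σ) then ln T ~ Normal(μ,σ), so the p-quantile of ln T is μ + z_p·σ.
ln(80) = 4.382 and ln(3010) = 8.01; z_{0.05} = -1.645, z_{0.95} = 1.645.
σ = (8.01 − 4.382)/(1.645 − (-1.645)) = 1.103.
μ = 4.382 − (-1.645)·1.103 = 6.196.
E[T] = exp(μ + σ²/2) = exp(6.196 + 0.6080) = 901 m³/s.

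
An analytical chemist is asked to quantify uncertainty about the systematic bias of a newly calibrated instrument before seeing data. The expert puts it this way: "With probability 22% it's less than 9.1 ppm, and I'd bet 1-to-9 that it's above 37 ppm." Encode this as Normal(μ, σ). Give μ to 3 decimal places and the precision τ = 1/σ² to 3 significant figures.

μ = 19.590, τ = 0.00542

For Normal(μ,σ), the p-quantile is μ + z_p·σ. Here z_{0.22} = -0.7722, z_{0.9} = 1.282.
So 9.1 = μ − 0.7722σ and 37 = μ + 1.282σ.
Subtracting: σ = (37 − 9.1)/(1.282 − (-0.7722)) = 13.585.
Then μ = 9.1 − (-0.7722)·13.585 = 19.590.
Precision τ = 1/σ² = 1/13.58² = 0.00542.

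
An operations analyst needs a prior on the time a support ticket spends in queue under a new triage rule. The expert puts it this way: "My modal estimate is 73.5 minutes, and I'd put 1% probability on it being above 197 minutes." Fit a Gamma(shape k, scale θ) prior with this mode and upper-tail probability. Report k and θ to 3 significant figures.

Gamma(k,θ) with k>1 has mode (k−1)θ, so θ = 73.5/(k−1).
Need P(X < 197) = 0.99 with θ tied to k this way. Start at k = 2, θ = 73.5: P(X<197) ≈ 0.748.
Too low — raise k to concentrate. Iterating converges to k ≈ 5.75.
Then θ = 73.5/(5.75−1) ≈ 15.5.

k ≈ 5.75, θ ≈ 15.5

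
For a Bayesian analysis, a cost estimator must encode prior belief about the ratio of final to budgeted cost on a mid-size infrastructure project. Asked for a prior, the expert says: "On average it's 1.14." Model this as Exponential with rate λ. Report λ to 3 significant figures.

Exponential mean = 1/λ, so λ = 1/1.14 = 0.877.

λ ≈ 0.877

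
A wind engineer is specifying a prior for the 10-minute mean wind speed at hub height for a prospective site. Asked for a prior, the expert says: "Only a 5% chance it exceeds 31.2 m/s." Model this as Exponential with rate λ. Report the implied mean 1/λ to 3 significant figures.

mean ≈ 10.4 m/s

P(T > 31.2) = e^(−λ·31.2) = 0.05, so λ = −ln(0.05)/31.2 = 0.096.
Mean = 1/λ = 10.4 m/s.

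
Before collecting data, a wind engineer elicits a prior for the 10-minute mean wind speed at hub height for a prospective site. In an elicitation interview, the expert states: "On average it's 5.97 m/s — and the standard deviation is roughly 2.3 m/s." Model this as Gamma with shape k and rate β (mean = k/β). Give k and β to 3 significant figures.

k ≈ 6.74, β ≈ 1.13

For Gamma(k, rate β): mean = k/β, variance = k/β², so CV = 1/√k.
CV = SD/mean = 2.3/5.97 = 0.3853, hence k = 1/CV² = 6.74.
Then β = k/mean = 6.74/5.97 = 1.13.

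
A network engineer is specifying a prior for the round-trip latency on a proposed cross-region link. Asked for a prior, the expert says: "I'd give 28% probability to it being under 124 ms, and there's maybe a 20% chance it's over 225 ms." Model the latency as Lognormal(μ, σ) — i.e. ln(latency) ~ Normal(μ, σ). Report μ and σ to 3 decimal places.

If T ~ Lognormal(μ,σ) then ln T ~ Normal(μ,σ), so the p-quantile of ln T is μ + z_p·σ.
ln(124) = 4.82 and ln(225) = 5.416; z_{0.28} = -0.5828, z_{0.8} = 0.8416.
σ = (5.416 − 4.82)/(0.8416 − (-0.5828)) = 0.418.
μ = 4.82 − (-0.5828)·0.418 = 5.064.

μ ≈ 5.064, σ ≈ 0.418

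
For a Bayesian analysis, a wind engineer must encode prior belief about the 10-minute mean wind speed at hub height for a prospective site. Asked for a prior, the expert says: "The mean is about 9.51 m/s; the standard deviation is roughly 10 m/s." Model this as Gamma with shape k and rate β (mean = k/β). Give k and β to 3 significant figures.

k ≈ 0.904, β ≈ 0.0951

For Gamma(k, rate β): mean = k/β, variance = k/β², so CV = 1/√k.
CV = SD/mean = 10/9.51 = 1.052, hence k = 1/CV² = 0.904.
Then β = k/mean = 0.904/9.51 = 0.0951.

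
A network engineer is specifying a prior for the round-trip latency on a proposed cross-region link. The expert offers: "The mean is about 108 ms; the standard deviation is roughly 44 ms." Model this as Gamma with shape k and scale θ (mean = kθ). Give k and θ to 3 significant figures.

For Gamma(k, scale θ): mean = kθ, variance = kθ², so CV = 1/√k.
CV = SD/mean = 44/108 = 0.4074, hence k = 1/CV² = 6.02.
Then θ = mean/k = 108/6.02 = 17.9.

k ≈ 6.02, θ ≈ 17.9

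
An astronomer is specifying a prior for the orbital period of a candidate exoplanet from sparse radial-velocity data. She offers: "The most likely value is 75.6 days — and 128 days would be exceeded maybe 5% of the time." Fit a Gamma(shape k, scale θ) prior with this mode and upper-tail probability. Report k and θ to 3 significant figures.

Gamma(k,θ) with k>1 has mode (k−1)θ, so θ = 75.6/(k−1).
Need P(X < 128) = 0.95 with θ tied to k this way. Start at k = 2, θ = 75.6: P(X<128) ≈ 0.505.
Too low — raise k to concentrate. Iterating converges to k ≈ 11.1.
Then θ = 75.6/(11.1−1) ≈ 7.51.

k ≈ 11.1, θ ≈ 7.51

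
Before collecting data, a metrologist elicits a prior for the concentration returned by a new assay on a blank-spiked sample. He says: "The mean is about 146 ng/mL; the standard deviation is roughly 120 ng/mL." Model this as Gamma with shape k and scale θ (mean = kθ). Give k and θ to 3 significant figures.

For Gamma(k, scale θ): mean = kθ, variance = kθ², so CV = 1/√k.
CV = SD/mean = 120/146 = 0.8219, hence k = 1/CV² = 1.48.
Then θ = mean/k = 146/1.48 = 98.6.

k ≈ 1.48, θ ≈ 98.6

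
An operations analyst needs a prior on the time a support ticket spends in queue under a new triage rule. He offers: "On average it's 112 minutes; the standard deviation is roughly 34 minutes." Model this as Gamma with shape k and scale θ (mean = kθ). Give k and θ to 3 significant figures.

k ≈ 10.9, θ ≈ 10.3

For Gamma(k, scale θ): mean = kθ, variance = kθ², so CV = 1/√k.
CV = SD/mean = 34/112 = 0.3036, hence k = 1/CV² = 10.9.
Then θ = mean/k = 112/10.9 = 10.3.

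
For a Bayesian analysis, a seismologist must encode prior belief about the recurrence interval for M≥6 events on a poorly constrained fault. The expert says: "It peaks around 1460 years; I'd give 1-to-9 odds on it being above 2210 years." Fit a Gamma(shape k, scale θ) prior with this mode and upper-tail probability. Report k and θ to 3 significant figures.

k ≈ 11.8, θ ≈ 135

Gamma(k,θ) with k>1 has mode (k−1)θ, so θ = 1460/(k−1).
Need P(X < 2210) = 0.9 with θ tied to k this way. Start at k = 2, θ = 1460: P(X<2210) ≈ 0.447.
Too low — raise k to concentrate. Iterating converges to k ≈ 11.8.
Then θ = 1460/(11.8−1) ≈ 135.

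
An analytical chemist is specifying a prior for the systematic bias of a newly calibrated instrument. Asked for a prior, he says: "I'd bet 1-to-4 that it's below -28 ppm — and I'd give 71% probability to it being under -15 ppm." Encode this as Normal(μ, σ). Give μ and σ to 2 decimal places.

For Normal(μ,σ), the p-quantile is μ + z_p·σ. Here z_{0.2} = -0.8416, z_{0.71} = 0.5534.
So -28 = μ − 0.8416σ and -15 = μ + 0.5534σ.
Subtracting: σ = (-15 − -28)/(0.5534 − (-0.8416)) = 9.32.
Then μ = -28 − (-0.8416)·9.32 = -20.16.

μ = -20.16, σ = 9.32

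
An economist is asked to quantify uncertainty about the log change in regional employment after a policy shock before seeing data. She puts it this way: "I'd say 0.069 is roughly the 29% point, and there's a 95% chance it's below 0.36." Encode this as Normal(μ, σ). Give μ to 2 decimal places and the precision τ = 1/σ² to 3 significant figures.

μ = 0.14, τ = 57.1

For Normal(μ,σ), the p-quantile is μ + z_p·σ. Here z_{0.29} = -0.5534, z_{0.95} = 1.645.
So 0.069 = μ − 0.5534σ and 0.36 = μ + 1.645σ.
Subtracting: σ = (0.36 − 0.069)/(1.645 − (-0.5534)) = 0.13.
Then μ = 0.069 − (-0.5534)·0.13 = 0.14.
Precision τ = 1/σ² = 1/0.1324² = 57.1.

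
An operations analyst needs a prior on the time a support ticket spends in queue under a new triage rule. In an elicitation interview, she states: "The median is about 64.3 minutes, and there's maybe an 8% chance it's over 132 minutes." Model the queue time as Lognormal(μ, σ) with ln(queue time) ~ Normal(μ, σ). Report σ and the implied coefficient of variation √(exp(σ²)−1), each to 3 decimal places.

σ ≈ 0.512, CV ≈ 0.547

If T ~ Lognormal(μ,σ) then ln T ~ Normal(μ,σ), so the p-quantile of ln T is μ + z_p·σ.
ln(64.3) = 4.164 and ln(132) = 4.883; z_{0.5} = 0, z_{0.92} = 1.405.
σ = (4.883 − 4.164)/(1.405 − (0)) = 0.512.
μ = 4.164 − (0)·0.512 = 4.164.
CV = √(exp(σ²)−1) = √(exp(0.2620)−1) = 0.547.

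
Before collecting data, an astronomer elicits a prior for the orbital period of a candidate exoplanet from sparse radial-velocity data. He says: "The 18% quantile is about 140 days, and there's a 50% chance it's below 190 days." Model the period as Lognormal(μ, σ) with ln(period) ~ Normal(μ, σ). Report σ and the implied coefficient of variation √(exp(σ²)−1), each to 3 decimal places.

If T ~ Lognormal(μ,σ) then ln T ~ Normal(μ,σ), so the p-quantile of ln T is μ + z_p·σ.
ln(140) = 4.942 and ln(190) = 5.247; z_{0.18} = -0.9154, z_{0.5} = 0.
σ = (5.247 − 4.942)/(0 − (-0.9154)) = 0.334.
μ = 4.942 − (-0.9154)·0.334 = 5.247.
CV = √(exp(σ²)−1) = √(exp(0.1113)−1) = 0.343.

σ ≈ 0.334, CV ≈ 0.343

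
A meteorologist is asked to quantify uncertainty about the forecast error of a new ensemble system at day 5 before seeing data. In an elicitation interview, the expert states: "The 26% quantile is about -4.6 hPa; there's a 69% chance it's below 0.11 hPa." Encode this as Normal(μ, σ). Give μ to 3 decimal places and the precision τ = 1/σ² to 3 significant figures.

μ = -1.940, τ = 0.0585

The p-quantile of Normal(μ,σ) is μ + z_p·σ, with z_{0.26} = -0.6433 and z_{0.69} = 0.4959.
Eliminate σ: μ = (z₂·x₁ − z₁·x₂)/(z₂ − z₁) = (0.4959·-4.6 − (-0.6433)·0.11)/1.139 = -1.940.
Then σ = (x₂ − x₁)/(z₂ − z₁) = (0.11 − -4.6)/1.139 = 4.134.
Precision τ = 1/σ² = 1/4.134² = 0.0585.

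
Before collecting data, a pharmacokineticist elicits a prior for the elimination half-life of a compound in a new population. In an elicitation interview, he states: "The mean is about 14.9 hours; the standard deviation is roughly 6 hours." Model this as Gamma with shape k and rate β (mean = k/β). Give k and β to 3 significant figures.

k ≈ 6.17, β ≈ 0.414

For Gamma(k, rate β): mean = k/β, variance = k/β², so CV = 1/√k.
CV = SD/mean = 6/14.9 = 0.4027, hence k = 1/CV² = 6.17.
Then β = k/mean = 6.17/14.9 = 0.414.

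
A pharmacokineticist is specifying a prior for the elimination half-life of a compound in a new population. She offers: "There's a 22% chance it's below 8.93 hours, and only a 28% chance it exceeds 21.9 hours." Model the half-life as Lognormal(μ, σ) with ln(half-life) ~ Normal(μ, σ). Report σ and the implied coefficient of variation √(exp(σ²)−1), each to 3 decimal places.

σ ≈ 0.662, CV ≈ 0.742

If T ~ Lognormal(μ,σ) then ln T ~ Normal(μ,σ), so the p-quantile of ln T is μ + z_p·σ.
ln(8.93) = 2.189 and ln(21.9) = 3.086; z_{0.22} = -0.7722, z_{0.72} = 0.5828.
σ = (3.086 − 2.189)/(0.5828 − (-0.7722)) = 0.662.
μ = 2.189 − (-0.7722)·0.662 = 2.701.
CV = √(exp(σ²)−1) = √(exp(0.4383)−1) = 0.742.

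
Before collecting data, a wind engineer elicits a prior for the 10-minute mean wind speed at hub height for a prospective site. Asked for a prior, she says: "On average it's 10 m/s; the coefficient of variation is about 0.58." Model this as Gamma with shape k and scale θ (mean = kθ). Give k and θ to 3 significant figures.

For Gamma(k, scale θ): mean = kθ, variance = kθ², so CV = 1/√k.
CV = 0.58, hence k = 1/CV² = 2.97.
Then θ = mean/k = 10/2.97 = 3.36.

k ≈ 2.97, θ ≈ 3.36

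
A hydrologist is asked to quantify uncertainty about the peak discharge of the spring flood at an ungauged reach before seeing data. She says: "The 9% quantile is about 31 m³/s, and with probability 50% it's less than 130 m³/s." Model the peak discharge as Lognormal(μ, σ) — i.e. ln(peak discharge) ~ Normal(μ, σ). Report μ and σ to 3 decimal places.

If T ~ Lognormal(μ,σ) then ln T ~ Normal(μ,σ), so the p-quantile of ln T is μ + z_p·σ.
ln(31) = 3.434 and ln(130) = 4.868; z_{0.09} = -1.341, z_{0.5} = 0.
σ = (4.868 − 3.434)/(0 − (-1.341)) = 1.069.
μ = 3.434 − (-1.341)·1.069 = 4.868.

μ ≈ 4.868, σ ≈ 1.069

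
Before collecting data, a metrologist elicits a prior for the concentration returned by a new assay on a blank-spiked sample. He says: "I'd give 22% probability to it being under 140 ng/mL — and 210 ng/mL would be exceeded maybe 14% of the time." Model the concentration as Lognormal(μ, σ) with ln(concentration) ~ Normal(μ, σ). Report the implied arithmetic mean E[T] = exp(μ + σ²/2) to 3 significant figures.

E[T] ≈ 170 ng/mL

If T ~ Lognormal(μ,σ) then ln T ~ Normal(μ,σ), so the p-quantile of ln T is μ + z_p·σ.
ln(140) = 4.942 and ln(210) = 5.347; z_{0.22} = -0.7722, z_{0.86} = 1.08.
σ = (5.347 − 4.942)/(1.08 − (-0.7722)) = 0.219.
μ = 4.942 − (-0.7722)·0.219 = 5.111.
E[T] = exp(μ + σ²/2) = exp(5.111 + 0.0240) = 170 ng/mL.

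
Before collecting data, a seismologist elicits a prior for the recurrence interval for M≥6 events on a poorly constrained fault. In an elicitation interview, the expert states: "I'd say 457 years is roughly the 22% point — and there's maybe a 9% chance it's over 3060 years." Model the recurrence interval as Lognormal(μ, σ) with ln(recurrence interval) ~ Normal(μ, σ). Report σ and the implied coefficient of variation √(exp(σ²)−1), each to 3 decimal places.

σ ≈ 0.900, CV ≈ 1.117

If T ~ Lognormal(μ,σ) then ln T ~ Normal(μ,σ), so the p-quantile of ln T is μ + z_p·σ.
ln(457) = 6.125 and ln(3060) = 8.026; z_{0.22} = -0.7722, z_{0.91} = 1.341.
σ = (8.026 − 6.125)/(1.341 − (-0.7722)) = 0.900.
μ = 6.125 − (-0.7722)·0.900 = 6.820.
CV = √(exp(σ²)−1) = √(exp(0.8099)−1) = 1.117.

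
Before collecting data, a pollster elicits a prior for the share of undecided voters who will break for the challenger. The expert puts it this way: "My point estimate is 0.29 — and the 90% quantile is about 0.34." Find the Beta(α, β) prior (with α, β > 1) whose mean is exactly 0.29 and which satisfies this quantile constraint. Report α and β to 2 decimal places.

α ≈ 40.11, β ≈ 98.20

With mean 0.29 fixed, write α = 0.29s, β = 0.71s where s = α+β.
Need P(θ < 0.34) = 0.9 under Beta(0.29s, 0.71s). Normal approximation: (q−m)/√(m(1−m)/s) ≈ z_{0.9} = 1.28, so s ≈ 0.29·0.71·(1.28)²/(0.34−0.29)² = 135.3.
At s = 135.3: P(θ<0.34) ≈ 0.898. Adjusting to match 0.9 gives s ≈ 138.31.
So α = 0.29·138.31 ≈ 40.11, β = 0.71·138.31 ≈ 98.20.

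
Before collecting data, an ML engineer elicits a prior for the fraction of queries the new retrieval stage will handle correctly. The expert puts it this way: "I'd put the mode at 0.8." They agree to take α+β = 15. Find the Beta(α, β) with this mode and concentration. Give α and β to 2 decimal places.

α = 11.40, β = 3.60

For α,β > 1 the Beta mode is (α−1)/(α+β−2). With α+β = 15, the mode is (α−1)/13.
Set (α−1)/13 = 0.8 → α = 1 + 0.8·13 = 11.40.
β = 15 − α = 3.60.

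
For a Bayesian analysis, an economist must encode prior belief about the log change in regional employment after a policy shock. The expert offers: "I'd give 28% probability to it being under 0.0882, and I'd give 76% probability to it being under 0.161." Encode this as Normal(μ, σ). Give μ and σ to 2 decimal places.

μ = 0.12, σ = 0.06

For Normal(μ,σ), the p-quantile is μ + z_p·σ. Here z_{0.28} = -0.5828, z_{0.76} = 0.7063.
So 0.0882 = μ − 0.5828σ and 0.161 = μ + 0.7063σ.
Subtracting: σ = (0.161 − 0.0882)/(0.7063 − (-0.5828)) = 0.06.
Then μ = 0.0882 − (-0.5828)·0.06 = 0.12.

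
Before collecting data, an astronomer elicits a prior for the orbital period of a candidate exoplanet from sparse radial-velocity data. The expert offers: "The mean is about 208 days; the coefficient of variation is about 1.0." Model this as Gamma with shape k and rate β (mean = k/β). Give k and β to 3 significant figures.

k ≈ 1, β ≈ 0.00481

For Gamma(k, rate β): mean = k/β, variance = k/β², so CV = 1/√k.
CV = 1.0, hence k = 1/CV² = 1.
Then β = k/mean = 1/208 = 0.00481.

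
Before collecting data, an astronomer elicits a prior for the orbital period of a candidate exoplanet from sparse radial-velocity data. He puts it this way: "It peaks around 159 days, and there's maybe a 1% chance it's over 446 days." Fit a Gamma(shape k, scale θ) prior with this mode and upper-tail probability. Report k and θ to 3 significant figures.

Gamma(k,θ) with k>1 has mode (k−1)θ, so θ = 159/(k−1).
Need P(X < 446) = 0.99 with θ tied to k this way. Start at k = 2, θ = 159: P(X<446) ≈ 0.770.
Too low — raise k to concentrate. Iterating converges to k ≈ 5.3.
Then θ = 159/(5.3−1) ≈ 37.

k ≈ 5.3, θ ≈ 37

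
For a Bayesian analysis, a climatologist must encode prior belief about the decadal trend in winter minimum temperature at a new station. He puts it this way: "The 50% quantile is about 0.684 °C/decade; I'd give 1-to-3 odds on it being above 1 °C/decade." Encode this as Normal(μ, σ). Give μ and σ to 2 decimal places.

μ = 0.68, σ = 0.47

For Normal(μ,σ), the p-quantile is μ + z_p·σ. Here z_{0.5} = 0, z_{0.75} = 0.6745.
So 0.684 = μ + 0σ and 1 = μ + 0.6745σ.
Subtracting: σ = (1 − 0.684)/(0.6745 − (0)) = 0.47.
Then μ = 0.684 − (0)·0.47 = 0.68.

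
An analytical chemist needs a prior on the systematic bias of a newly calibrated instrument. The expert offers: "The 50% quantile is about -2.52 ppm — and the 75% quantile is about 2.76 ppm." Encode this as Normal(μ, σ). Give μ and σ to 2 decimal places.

μ = -2.52, σ = 7.83

For Normal(μ,σ), the p-quantile is μ + z_p·σ. Here z_{0.5} = 0, z_{0.75} = 0.6745.
So -2.52 = μ + 0σ and 2.76 = μ + 0.6745σ.
Subtracting: σ = (2.76 − -2.52)/(0.6745 − (0)) = 7.83.
Then μ = -2.52 − (0)·7.83 = -2.52.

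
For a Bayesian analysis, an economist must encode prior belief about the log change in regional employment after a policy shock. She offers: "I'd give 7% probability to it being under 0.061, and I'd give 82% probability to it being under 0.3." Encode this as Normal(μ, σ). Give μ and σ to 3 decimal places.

μ = 0.209, σ = 0.100

For Normal(μ,σ), the p-quantile is μ + z_p·σ. Here z_{0.07} = -1.476, z_{0.82} = 0.9154.
So 0.061 = μ − 1.476σ and 0.3 = μ + 0.9154σ.
Subtracting: σ = (0.3 − 0.061)/(0.9154 − (-1.476)) = 0.100.
Then μ = 0.061 − (-1.476)·0.100 = 0.209.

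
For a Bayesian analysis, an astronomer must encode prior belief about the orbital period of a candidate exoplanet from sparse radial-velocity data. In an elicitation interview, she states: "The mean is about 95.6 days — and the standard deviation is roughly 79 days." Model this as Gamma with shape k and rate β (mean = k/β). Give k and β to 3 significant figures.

For Gamma(k, rate β): mean = k/β, variance = k/β², so CV = 1/√k.
CV = SD/mean = 79/95.6 = 0.8264, hence k = 1/CV² = 1.46.
Then β = k/mean = 1.46/95.6 = 0.0153.

k ≈ 1.46, β ≈ 0.0153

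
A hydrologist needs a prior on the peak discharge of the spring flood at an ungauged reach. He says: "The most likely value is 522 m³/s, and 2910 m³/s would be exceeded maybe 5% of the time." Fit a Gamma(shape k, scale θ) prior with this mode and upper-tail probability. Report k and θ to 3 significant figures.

Gamma(k,θ) with k>1 has mode (k−1)θ, so θ = 522/(k−1).
Need P(X < 2910) = 0.95 with θ tied to k this way. Start at k = 2, θ = 522: P(X<2910) ≈ 0.975.
Too high — lower k to spread out. Iterating converges to k ≈ 1.79.
Then θ = 522/(1.79−1) ≈ 662.

k ≈ 1.79, θ ≈ 662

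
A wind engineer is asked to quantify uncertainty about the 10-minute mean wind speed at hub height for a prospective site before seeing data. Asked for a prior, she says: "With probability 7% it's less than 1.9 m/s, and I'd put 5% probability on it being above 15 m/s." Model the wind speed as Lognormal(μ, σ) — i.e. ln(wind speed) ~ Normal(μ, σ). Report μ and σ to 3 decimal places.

If T ~ Lognormal(μ,σ) then ln T ~ Normal(μ,σ), so the p-quantile of ln T is μ + z_p·σ.
ln(1.9) = 0.6419 and ln(15) = 2.708; z_{0.07} = -1.476, z_{0.95} = 1.645.
σ = (2.708 − 0.6419)/(1.645 − (-1.476)) = 0.662.
μ = 0.6419 − (-1.476)·0.662 = 1.619.

μ ≈ 1.619, σ ≈ 0.662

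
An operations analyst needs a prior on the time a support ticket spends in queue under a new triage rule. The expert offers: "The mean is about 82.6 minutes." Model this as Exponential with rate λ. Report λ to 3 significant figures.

λ ≈ 0.0121

Exponential mean = 1/λ, so λ = 1/82.6 = 0.0121.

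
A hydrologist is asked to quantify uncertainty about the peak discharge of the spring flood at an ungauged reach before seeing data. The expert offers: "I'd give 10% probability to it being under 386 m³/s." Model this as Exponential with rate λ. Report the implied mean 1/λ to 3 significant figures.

P(T < 386.0) = 1 − e^(−λ·386.0) = 0.1, so λ = −ln(1−0.1)/386.0 = −ln(0.9)/386.0 = 0.000273.
Mean = 1/λ = 3660 m³/s.

mean ≈ 3660 m³/s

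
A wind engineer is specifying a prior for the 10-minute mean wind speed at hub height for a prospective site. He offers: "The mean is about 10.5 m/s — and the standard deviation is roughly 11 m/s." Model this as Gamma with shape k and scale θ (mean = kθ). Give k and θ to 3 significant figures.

For Gamma(k, scale θ): mean = kθ, variance = kθ², so CV = 1/√k.
CV = SD/mean = 11/10.5 = 1.048, hence k = 1/CV² = 0.911.
Then θ = mean/k = 10.5/0.911 = 11.5.

k ≈ 0.911, θ ≈ 11.5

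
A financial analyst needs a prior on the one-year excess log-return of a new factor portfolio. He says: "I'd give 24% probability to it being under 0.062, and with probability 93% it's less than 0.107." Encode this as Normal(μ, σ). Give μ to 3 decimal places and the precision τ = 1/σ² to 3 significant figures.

μ = 0.077, τ = 2350

For Normal(μ,σ), the p-quantile is μ + z_p·σ. Here z_{0.24} = -0.7063, z_{0.93} = 1.476.
So 0.062 = μ − 0.7063σ and 0.107 = μ + 1.476σ.
Subtracting: σ = (0.107 − 0.062)/(1.476 − (-0.7063)) = 0.021.
Then μ = 0.062 − (-0.7063)·0.021 = 0.077.
Precision τ = 1/σ² = 1/0.02062² = 2350.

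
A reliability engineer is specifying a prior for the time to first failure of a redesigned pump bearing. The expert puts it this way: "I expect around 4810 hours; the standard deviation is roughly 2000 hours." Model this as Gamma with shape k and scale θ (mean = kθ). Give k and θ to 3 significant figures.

For Gamma(k, scale θ): mean = kθ, variance = kθ², so CV = 1/√k.
CV = SD/mean = 2000/4810 = 0.4158, hence k = 1/CV² = 5.78.
Then θ = mean/k = 4810/5.78 = 832.

k ≈ 5.78, θ ≈ 832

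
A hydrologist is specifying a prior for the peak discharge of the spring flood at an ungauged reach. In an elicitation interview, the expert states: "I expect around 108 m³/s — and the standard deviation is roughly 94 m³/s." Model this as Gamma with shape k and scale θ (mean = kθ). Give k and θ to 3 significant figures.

For Gamma(k, scale θ): mean = kθ, variance = kθ², so CV = 1/√k.
CV = SD/mean = 94/108 = 0.8704, hence k = 1/CV² = 1.32.
Then θ = mean/k = 108/1.32 = 81.8.

k ≈ 1.32, θ ≈ 81.8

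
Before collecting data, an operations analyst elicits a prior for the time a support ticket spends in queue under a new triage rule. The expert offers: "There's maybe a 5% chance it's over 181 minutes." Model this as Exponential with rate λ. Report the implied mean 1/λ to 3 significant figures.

P(T > 181.0) = e^(−λ·181.0) = 0.05, so λ = −ln(0.05)/181.0 = 0.0166.
Mean = 1/λ = 60.4 minutes.

mean ≈ 60.4 minutes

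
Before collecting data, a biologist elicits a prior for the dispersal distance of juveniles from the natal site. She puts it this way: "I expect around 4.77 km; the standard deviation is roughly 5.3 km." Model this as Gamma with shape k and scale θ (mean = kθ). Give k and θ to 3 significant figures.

k ≈ 0.81, θ ≈ 5.89

For Gamma(k, scale θ): mean = kθ, variance = kθ², so CV = 1/√k.
CV = SD/mean = 5.3/4.77 = 1.111, hence k = 1/CV² = 0.81.
Then θ = mean/k = 4.77/0.81 = 5.89.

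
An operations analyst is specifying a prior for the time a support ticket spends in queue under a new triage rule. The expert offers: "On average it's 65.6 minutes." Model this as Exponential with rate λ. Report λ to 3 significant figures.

Exponential mean = 1/λ, so λ = 1/65.6 = 0.0152.

λ ≈ 0.0152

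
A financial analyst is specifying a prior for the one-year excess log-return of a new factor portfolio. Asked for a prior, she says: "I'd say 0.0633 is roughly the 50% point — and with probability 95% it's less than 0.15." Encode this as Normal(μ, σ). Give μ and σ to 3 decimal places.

μ = 0.063, σ = 0.053

The p-quantile of Normal(μ,σ) is μ + z_p·σ, with z_{0.5} = 0 and z_{0.95} = 1.645.
Eliminate σ: μ = (z₂·x₁ − z₁·x₂)/(z₂ − z₁) = (1.645·0.0633 − (0)·0.15)/1.645 = 0.063.
Then σ = (x₂ − x₁)/(z₂ − z₁) = (0.15 − 0.0633)/1.645 = 0.053.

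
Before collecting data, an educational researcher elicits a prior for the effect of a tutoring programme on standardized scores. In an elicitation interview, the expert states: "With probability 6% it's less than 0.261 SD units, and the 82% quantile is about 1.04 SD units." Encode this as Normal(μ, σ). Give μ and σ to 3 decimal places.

The p-quantile of Normal(μ,σ) is μ + z_p·σ, with z_{0.06} = -1.555 and z_{0.82} = 0.9154.
Eliminate σ: μ = (z₂·x₁ − z₁·x₂)/(z₂ − z₁) = (0.9154·0.261 − (-1.555)·1.04)/2.47 = 0.751.
Then σ = (x₂ − x₁)/(z₂ − z₁) = (1.04 − 0.261)/2.47 = 0.315.

μ = 0.751, σ = 0.315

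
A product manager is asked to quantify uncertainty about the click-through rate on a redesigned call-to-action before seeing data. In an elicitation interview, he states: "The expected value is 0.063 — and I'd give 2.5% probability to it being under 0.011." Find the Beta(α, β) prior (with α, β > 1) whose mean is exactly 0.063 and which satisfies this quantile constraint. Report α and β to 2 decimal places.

α ≈ 2.52, β ≈ 37.46

With mean 0.063 fixed, write α = 0.063s, β = 0.937s where s = α+β.
Need P(θ < 0.011) = 0.025 under Beta(0.063s, 0.937s). Normal approximation: (q−m)/√(m(1−m)/s) ≈ z_{0.025} = -1.96, so s ≈ 0.063·0.937·(-1.96)²/(0.011−0.063)² = 83.9.
At s = 83.9: P(θ<0.011) ≈ 0.001. Adjusting to match 0.025 gives s ≈ 39.98.
So α = 0.063·39.98 ≈ 2.52, β = 0.937·39.98 ≈ 37.46.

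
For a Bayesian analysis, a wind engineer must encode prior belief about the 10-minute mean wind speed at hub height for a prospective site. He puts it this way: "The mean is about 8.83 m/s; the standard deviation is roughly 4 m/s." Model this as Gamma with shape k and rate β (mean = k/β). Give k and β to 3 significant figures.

k ≈ 4.87, β ≈ 0.552

For Gamma(k, rate β): mean = k/β, variance = k/β², so CV = 1/√k.
CV = SD/mean = 4/8.83 = 0.453, hence k = 1/CV² = 4.87.
Then β = k/mean = 4.87/8.83 = 0.552.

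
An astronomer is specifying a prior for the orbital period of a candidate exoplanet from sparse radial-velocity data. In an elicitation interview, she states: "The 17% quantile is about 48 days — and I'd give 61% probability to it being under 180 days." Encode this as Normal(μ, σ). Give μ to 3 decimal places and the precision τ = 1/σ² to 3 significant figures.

The p-quantile of Normal(μ,σ) is μ + z_p·σ, with z_{0.17} = -0.9542 and z_{0.61} = 0.2793.
Eliminate σ: μ = (z₂·x₁ − z₁·x₂)/(z₂ − z₁) = (0.2793·48 − (-0.9542)·180)/1.233 = 150.109.
Then σ = (x₂ − x₁)/(z₂ − z₁) = (180 − 48)/1.233 = 107.014.
Precision τ = 1/σ² = 1/107² = 8.73e-05.

μ = 150.109, τ = 8.73e-05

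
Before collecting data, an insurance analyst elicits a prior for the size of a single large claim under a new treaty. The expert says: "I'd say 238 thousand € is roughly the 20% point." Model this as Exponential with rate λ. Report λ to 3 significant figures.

λ ≈ 0.000938

P(T < 238.0) = 1 − e^(−λ·238.0) = 0.2, so λ = −ln(1−0.2)/238.0 = −ln(0.8)/238.0 = 0.000938.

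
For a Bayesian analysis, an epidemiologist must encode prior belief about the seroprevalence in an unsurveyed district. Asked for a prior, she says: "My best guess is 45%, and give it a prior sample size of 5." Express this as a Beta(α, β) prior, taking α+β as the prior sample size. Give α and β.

Under the effective-sample-size interpretation, Beta(α, β) has prior mean α/(α+β) and prior sample size α+β.
So α+β = 5 and α/(α+β) = 0.45, giving α = 0.45·5 = 2.25 and β = 5 − 2.25 = 2.75.

α = 2.25, β = 2.75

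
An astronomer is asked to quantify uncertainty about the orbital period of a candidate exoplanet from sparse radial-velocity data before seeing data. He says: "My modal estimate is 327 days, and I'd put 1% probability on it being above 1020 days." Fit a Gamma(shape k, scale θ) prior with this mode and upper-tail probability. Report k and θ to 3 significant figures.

Gamma(k,θ) with k>1 has mode (k−1)θ, so θ = 327/(k−1).
Need P(X < 1020) = 0.99 with θ tied to k this way. Start at k = 2, θ = 327: P(X<1020) ≈ 0.818.
Too low — raise k to concentrate. Iterating converges to k ≈ 4.45.
Then θ = 327/(4.45−1) ≈ 94.9.

k ≈ 4.45, θ ≈ 94.9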